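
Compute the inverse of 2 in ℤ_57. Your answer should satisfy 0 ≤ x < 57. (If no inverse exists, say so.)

Apply the Euclidean algorithm to 57 and 2:
57 = 28·2 + 1
2 = 2·1 + 0
Since gcd(2, 57) = 1, back-substitute to write 1 as a combination:
1 = 57 − 28·2
Thus 2·(-28) ≡ 1 (mod 57); reducing, -28 mod 57 = 29.

29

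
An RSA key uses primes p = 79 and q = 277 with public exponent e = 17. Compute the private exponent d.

17729

φ(n) = (p−1)(q−1) = 78·276 = 21528.
Need d with 17·d ≡ 1 (mod 21528). Apply the extended Euclidean algorithm:
21528 = 1266*17 + 6
17 = 2*6 + 5
6 = 1*5 + 1
5 = 5*1 + 0
Back-substitute:
1 = 6 − 5
1 = −17 + 3·6
1 = 3·21528 − 3799·17
So 17·(-3799) ≡ 1 (mod 21528), hence d ≡ -3799 ≡ 17729 (mod 21528).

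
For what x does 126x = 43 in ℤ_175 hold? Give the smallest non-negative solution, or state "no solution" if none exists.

gcd(126, 175):
175 = 1·126 + 49
126 = 2·49 + 28
49 = 1·28 + 21
28 = 1·21 + 7
21 = 3·7 + 0
gcd = 7, but 7 ∤ 43, so the congruence has no solution.

no solution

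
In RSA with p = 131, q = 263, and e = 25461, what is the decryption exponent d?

φ(n) = (p−1)(q−1) = 130·262 = 34060.
Need d with 25461·d ≡ 1 (mod 34060). Apply the extended Euclidean algorithm:
34060 = 1·25461 + 8599
25461 = 2·8599 + 8263
8599 = 1·8263 + 336
8263 = 24·336 + 199
336 = 1·199 + 137
199 = 1·137 + 62
137 = 2·62 + 13
62 = 4·13 + 10
13 = 1·10 + 3
10 = 3·3 + 1
3 = 3·1 + 0
Back-substitute:
1 = 10 − 3·3
1 = −3·13 + 4·10
1 = 4·62 − 19·13
1 = −19·137 + 42·62
1 = 42·199 − 61·137
1 = −61·336 + 103·199
1 = 103·8263 − 2533·336
1 = −2533·8599 + 2636·8263
1 = 2636·25461 − 7805·8599
1 = −7805·34060 + 10441·25461
So 25461·10441 ≡ 1 (mod 34060), hence d = 10441.

10441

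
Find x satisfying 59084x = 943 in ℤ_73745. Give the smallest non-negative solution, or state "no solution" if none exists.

First find gcd(59084, 73745):
73745 = 1·59084 + 14661
59084 = 4·14661 + 440
14661 = 33·440 + 141
440 = 3·141 + 17
141 = 8·17 + 5
17 = 3·5 + 2
5 = 2·2 + 1
2 = 2·1 + 0
gcd = 1, so a unique solution mod 73745 exists.
Back-substitute for the Bézout coefficients:
1 = 5 − 2·2
1 = −2·17 + 7·5
1 = 7·141 − 58·17
1 = −58·440 + 181·141
1 = 181·14661 − 6031·440
1 = −6031·59084 + 24305·14661
1 = 24305·73745 − 30336·59084
So 59084·(-30336) ≡ 1 (mod 73745), giving 59084⁻¹ ≡ 43409.
x ≡ 59084⁻¹·943 ≡ 43409·943 ≡ 6212 (mod 73745).

6212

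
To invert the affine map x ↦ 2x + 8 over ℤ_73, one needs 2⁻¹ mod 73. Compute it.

gcd(73, 2) by repeated division:
73 = 36*2 + 1
2 = 2*1 + 0
gcd = 1, so the inverse exists. Back-substitute:
1 = 73 − 36·2
Thus 2·(-36) ≡ 1 (mod 73); reducing, -36 mod 73 = 37.

37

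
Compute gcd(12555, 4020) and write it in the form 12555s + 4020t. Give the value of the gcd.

Apply Euclid's algorithm to 12555 and 4020:
12555 = 3·4020 + 495
4020 = 8·495 + 60
495 = 8·60 + 15
60 = 4·15 + 0
gcd(12555, 4020) = 15.
Back-substituting:
15 = 495 − 8·60
15 = −8·4020 + 65·495
15 = 65·12555 − 203·4020
So 15 = (65)·12555 + (-203)·4020.

15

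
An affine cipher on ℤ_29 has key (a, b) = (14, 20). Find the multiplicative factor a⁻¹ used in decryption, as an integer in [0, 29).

Extended Euclidean algorithm:
29 = 2·14 + 1
14 = 14·1 + 0
gcd = 1, so the inverse exists. Back-substitute:
1 = 29 − 2·14
So 14·(-2) ≡ 1 (mod 29), and -2 ≡ 27 (mod 29).

27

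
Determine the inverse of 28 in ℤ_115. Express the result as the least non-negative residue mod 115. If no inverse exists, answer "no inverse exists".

Run Euclid on (115, 28):
115 = 4*28 + 3
28 = 9*3 + 1
3 = 3*1 + 0
Since gcd(28, 115) = 1, back-substitute to write 1 as a combination:
1 = 28 − 9·3
1 = −9·115 + 37·28
So 28·37 ≡ 1 (mod 115).

37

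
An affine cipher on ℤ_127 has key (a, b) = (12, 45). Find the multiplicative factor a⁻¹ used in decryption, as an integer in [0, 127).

Run Euclid on (127, 12):
127 = 10*12 + 7
12 = 1*7 + 5
7 = 1*5 + 2
5 = 2*2 + 1
2 = 2*1 + 0
The gcd is 1. Working backward:
1 = 5 − 2·2
1 = −2·7 + 3·5
1 = 3·12 − 5·7
1 = −5·127 + 53·12
So 12·53 ≡ 1 (mod 127).

53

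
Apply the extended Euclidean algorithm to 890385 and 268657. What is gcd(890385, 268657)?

Repeated division:
890385 = 3·268657 + 84414
268657 = 3·84414 + 15415
84414 = 5·15415 + 7339
15415 = 2·7339 + 737
7339 = 9·737 + 706
737 = 1·706 + 31
706 = 22·31 + 24
31 = 1·24 + 7
24 = 3·7 + 3
7 = 2·3 + 1
3 = 3·1 + 0
gcd(890385, 268657) = 1.
Express as a combination:
1 = 7 − 2·3
1 = −2·24 + 7·7
1 = 7·31 − 9·24
1 = −9·706 + 205·31
1 = 205·737 − 214·706
1 = −214·7339 + 2131·737
1 = 2131·15415 − 4476·7339
1 = −4476·84414 + 24511·15415
1 = 24511·268657 − 78009·84414
1 = −78009·890385 + 258538·268657
So 1 = (-78009)·890385 + (258538)·268657.

1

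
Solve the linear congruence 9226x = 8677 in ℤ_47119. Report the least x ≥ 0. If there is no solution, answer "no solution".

2243

First find gcd(9226, 47119):
47119 = 5*9226 + 989
9226 = 9*989 + 325
989 = 3*325 + 14
325 = 23*14 + 3
14 = 4*3 + 2
3 = 1*2 + 1
2 = 2*1 + 0
gcd = 1, so a unique solution mod 47119 exists.
Back-substitute for the Bézout coefficients:
1 = 3 − 2
1 = −14 + 5·3
1 = 5·325 − 116·14
1 = −116·989 + 353·325
1 = 353·9226 − 3293·989
1 = −3293·47119 + 16818·9226
So 9226·(16818) ≡ 1 (mod 47119), giving 9226⁻¹ ≡ 16818.
x ≡ 9226⁻¹·8677 ≡ 16818·8677 ≡ 2243 (mod 47119).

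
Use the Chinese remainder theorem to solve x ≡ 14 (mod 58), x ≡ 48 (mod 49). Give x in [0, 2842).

Write x = 14 + 58·k. Then 58·k ≡ 48 − 14 ≡ 34 (mod 49).
Need 58⁻¹ mod 49. Extended Euclid on (49, 9):
49 = 5*9 + 4
9 = 2*4 + 1
4 = 4*1 + 0
Back-substitute:
1 = 9 − 2·4
1 = −2·49 + 11·9
58⁻¹ ≡ 11 (mod 49), so k ≡ 11·34 ≡ 31 (mod 49).
x = 14 + 58·31 = 1812.

1812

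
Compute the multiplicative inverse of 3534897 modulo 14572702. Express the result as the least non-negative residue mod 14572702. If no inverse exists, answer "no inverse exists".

Extended Euclidean algorithm:
14572702 = 4×3534897 + 433114
3534897 = 8×433114 + 69985
433114 = 6×69985 + 13204
69985 = 5×13204 + 3965
13204 = 3×3965 + 1309
3965 = 3×1309 + 38
1309 = 34×38 + 17
38 = 2×17 + 4
17 = 4×4 + 1
4 = 4×1 + 0
Since gcd(3534897, 14572702) = 1, back-substitute to write 1 as a combination:
1 = 17 − 4·4
1 = −4·38 + 9·17
1 = 9·1309 − 310·38
1 = −310·3965 + 939·1309
1 = 939·13204 − 3127·3965
1 = −3127·69985 + 16574·13204
1 = 16574·433114 − 102571·69985
1 = −102571·3534897 + 837142·433114
1 = 837142·14572702 − 3451139·3534897
Hence 3534897⁻¹ ≡ -3451139 ≡ 11121563 (mod 14572702).

11121563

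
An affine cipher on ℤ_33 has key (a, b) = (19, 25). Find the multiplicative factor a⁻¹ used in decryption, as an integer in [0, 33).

7

Extended Euclidean algorithm:
33 = 1*19 + 14
19 = 1*14 + 5
14 = 2*5 + 4
5 = 1*4 + 1
4 = 4*1 + 0
gcd = 1, so the inverse exists. Back-substitute:
1 = 5 − 4
1 = −14 + 3·5
1 = 3·19 − 4·14
1 = −4·33 + 7·19
So 19·7 ≡ 1 (mod 33).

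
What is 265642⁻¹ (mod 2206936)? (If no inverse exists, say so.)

no inverse exists

Euclidean algorithm on 2206936, 265642:
2206936 = 8*265642 + 81800
265642 = 3*81800 + 20242
81800 = 4*20242 + 832
20242 = 24*832 + 274
832 = 3*274 + 10
274 = 27*10 + 4
10 = 2*4 + 2
4 = 2*2 + 0
Since gcd = 2 > 1, 265642 is not a unit mod 2206936.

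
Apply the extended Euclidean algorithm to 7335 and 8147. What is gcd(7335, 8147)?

1

Apply Euclid's algorithm to 8147 and 7335:
8147 = 1·7335 + 812
7335 = 9·812 + 27
812 = 30·27 + 2
27 = 13·2 + 1
2 = 2·1 + 0
gcd(7335, 8147) = 1.
Working backward:
1 = 27 − 13·2
1 = −13·812 + 391·27
1 = 391·7335 − 3532·812
1 = −3532·8147 + 3923·7335
So 1 = (-3532)·8147 + (3923)·7335.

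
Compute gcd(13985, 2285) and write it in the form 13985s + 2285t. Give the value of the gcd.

5

Repeated division:
13985 = 6×2285 + 275
2285 = 8×275 + 85
275 = 3×85 + 20
85 = 4×20 + 5
20 = 4×5 + 0
gcd(13985, 2285) = 5.
Back-substituting:
5 = 85 − 4·20
5 = −4·275 + 13·85
5 = 13·2285 − 108·275
5 = −108·13985 + 661·2285
So 5 = (-108)·13985 + (661)·2285.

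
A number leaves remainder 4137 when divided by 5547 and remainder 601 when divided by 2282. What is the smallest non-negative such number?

Write x = 4137 + 5547·k. Then 5547·k ≡ 601 − 4137 ≡ 1028 (mod 2282).
Need 5547⁻¹ mod 2282. Extended Euclid on (2282, 983):
2282 = 2·983 + 316
983 = 3·316 + 35
316 = 9·35 + 1
35 = 35·1 + 0
Back-substitute:
1 = 316 − 9·35
1 = −9·983 + 28·316
1 = 28·2282 − 65·983
5547⁻¹ ≡ 2217 (mod 2282), so k ≡ 2217·1028 ≡ 1640 (mod 2282).
x = 4137 + 5547·1640 = 9101217.

9101217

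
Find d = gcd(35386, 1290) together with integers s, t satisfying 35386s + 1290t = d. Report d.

Apply Euclid's algorithm to 35386 and 1290:
35386 = 27*1290 + 556
1290 = 2*556 + 178
556 = 3*178 + 22
178 = 8*22 + 2
22 = 11*2 + 0
gcd(35386, 1290) = 2.
Working backward:
2 = 178 − 8·22
2 = −8·556 + 25·178
2 = 25·1290 − 58·556
2 = −58·35386 + 1591·1290
So 2 = (-58)·35386 + (1591)·1290.

2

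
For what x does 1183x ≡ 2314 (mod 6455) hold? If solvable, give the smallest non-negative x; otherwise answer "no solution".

4258

First find gcd(1183, 6455):
6455 = 5*1183 + 540
1183 = 2*540 + 103
540 = 5*103 + 25
103 = 4*25 + 3
25 = 8*3 + 1
3 = 3*1 + 0
gcd = 1, so a unique solution mod 6455 exists.
Back-substitute for the Bézout coefficients:
1 = 25 − 8·3
1 = −8·103 + 33·25
1 = 33·540 − 173·103
1 = −173·1183 + 379·540
1 = 379·6455 − 2068·1183
So 1183·(-2068) ≡ 1 (mod 6455), giving 1183⁻¹ ≡ 4387.
x ≡ 1183⁻¹·2314 ≡ 4387·2314 ≡ 4258 (mod 6455).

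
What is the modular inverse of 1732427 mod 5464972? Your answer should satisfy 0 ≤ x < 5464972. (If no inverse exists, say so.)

Extended Euclidean algorithm:
5464972 = 3×1732427 + 267691
1732427 = 6×267691 + 126281
267691 = 2×126281 + 15129
126281 = 8×15129 + 5249
15129 = 2×5249 + 4631
5249 = 1×4631 + 618
4631 = 7×618 + 305
618 = 2×305 + 8
305 = 38×8 + 1
8 = 8×1 + 0
The gcd is 1. Working backward:
1 = 305 − 38·8
1 = −38·618 + 77·305
1 = 77·4631 − 577·618
1 = −577·5249 + 654·4631
1 = 654·15129 − 1885·5249
1 = −1885·126281 + 15734·15129
1 = 15734·267691 − 33353·126281
1 = −33353·1732427 + 215852·267691
1 = 215852·5464972 − 680909·1732427
Hence 1732427⁻¹ ≡ -680909 ≡ 4784063 (mod 5464972).

4784063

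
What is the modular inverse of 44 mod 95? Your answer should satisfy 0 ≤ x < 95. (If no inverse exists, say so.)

Run Euclid on (95, 44):
95 = 2*44 + 7
44 = 6*7 + 2
7 = 3*2 + 1
2 = 2*1 + 0
gcd = 1, so the inverse exists. Back-substitute:
1 = 7 − 3·2
1 = −3·44 + 19·7
1 = 19·95 − 41·44
Thus 44·(-41) ≡ 1 (mod 95); reducing, -41 mod 95 = 54.

54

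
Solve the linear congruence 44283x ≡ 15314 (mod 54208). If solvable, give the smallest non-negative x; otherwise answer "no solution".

15062

First find gcd(44283, 54208):
54208 = 1·44283 + 9925
44283 = 4·9925 + 4583
9925 = 2·4583 + 759
4583 = 6·759 + 29
759 = 26·29 + 5
29 = 5·5 + 4
5 = 1·4 + 1
4 = 4·1 + 0
gcd = 1, so a unique solution mod 54208 exists.
Back-substitute for the Bézout coefficients:
1 = 5 − 4
1 = −29 + 6·5
1 = 6·759 − 157·29
1 = −157·4583 + 948·759
1 = 948·9925 − 2053·4583
1 = −2053·44283 + 9160·9925
1 = 9160·54208 − 11213·44283
So 44283·(-11213) ≡ 1 (mod 54208), giving 44283⁻¹ ≡ 42995.
x ≡ 44283⁻¹·15314 ≡ 42995·15314 ≡ 15062 (mod 54208).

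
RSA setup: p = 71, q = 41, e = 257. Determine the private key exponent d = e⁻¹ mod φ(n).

φ(n) = (p−1)(q−1) = 70·40 = 2800.
Need d with 257·d ≡ 1 (mod 2800). Apply the extended Euclidean algorithm:
2800 = 10×257 + 230
257 = 1×230 + 27
230 = 8×27 + 14
27 = 1×14 + 13
14 = 1×13 + 1
13 = 13×1 + 0
Back-substitute:
1 = 14 − 13
1 = −27 + 2·14
1 = 2·230 − 17·27
1 = −17·257 + 19·230
1 = 19·2800 − 207·257
So 257·(-207) ≡ 1 (mod 2800), hence d ≡ -207 ≡ 2593 (mod 2800).

2593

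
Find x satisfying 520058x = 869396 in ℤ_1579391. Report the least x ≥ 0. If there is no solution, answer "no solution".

6768

First find gcd(520058, 1579391):
1579391 = 3·520058 + 19217
520058 = 27·19217 + 1199
19217 = 16·1199 + 33
1199 = 36·33 + 11
33 = 3·11 + 0
gcd = 11 and 11 | 869396, so solutions exist. Divide through by 11: 47278x ≡ 79036 (mod 143581).
Now find 47278⁻¹ mod 143581:
143581 = 3·47278 + 1747
47278 = 27·1747 + 109
1747 = 16·109 + 3
109 = 36·3 + 1
3 = 3·1 + 0
Back-substitute:
1 = 109 − 36·3
1 = −36·1747 + 577·109
1 = 577·47278 − 15615·1747
1 = −15615·143581 + 47422·47278
So 47278⁻¹ ≡ 47422 (mod 143581).
Then x ≡ 47422·79036 ≡ 6768 (mod 143581); the smallest non-negative solution is x = 6768.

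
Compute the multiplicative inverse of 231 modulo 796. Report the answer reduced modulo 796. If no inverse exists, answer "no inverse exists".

Apply the Euclidean algorithm to 796 and 231:
796 = 3·231 + 103
231 = 2·103 + 25
103 = 4·25 + 3
25 = 8·3 + 1
3 = 3·1 + 0
Since gcd(231, 796) = 1, back-substitute to write 1 as a combination:
1 = 25 − 8·3
1 = −8·103 + 33·25
1 = 33·231 − 74·103
1 = −74·796 + 255·231
So 231·255 ≡ 1 (mod 796).

255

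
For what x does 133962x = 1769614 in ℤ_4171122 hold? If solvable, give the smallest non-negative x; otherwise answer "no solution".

gcd(133962, 4171122):
4171122 = 31·133962 + 18300
133962 = 7·18300 + 5862
18300 = 3·5862 + 714
5862 = 8·714 + 150
714 = 4·150 + 114
150 = 1·114 + 36
114 = 3·36 + 6
36 = 6·6 + 0
gcd = 6, but 6 ∤ 1769614, so the congruence has no solution.

no solution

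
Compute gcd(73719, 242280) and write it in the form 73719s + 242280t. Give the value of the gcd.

Repeated division:
242280 = 3·73719 + 21123
73719 = 3·21123 + 10350
21123 = 2·10350 + 423
10350 = 24·423 + 198
423 = 2·198 + 27
198 = 7·27 + 9
27 = 3·9 + 0
gcd(73719, 242280) = 9.
Express as a combination:
9 = 198 − 7·27
9 = −7·423 + 15·198
9 = 15·10350 − 367·423
9 = −367·21123 + 749·10350
9 = 749·73719 − 2614·21123
9 = −2614·242280 + 8591·73719
So 9 = (-2614)·242280 + (8591)·73719.

9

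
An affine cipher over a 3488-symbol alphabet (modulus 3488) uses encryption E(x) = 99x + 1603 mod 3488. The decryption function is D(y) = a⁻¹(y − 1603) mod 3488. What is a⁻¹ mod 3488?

1515

gcd(3488, 99) by repeated division:
3488 = 35·99 + 23
99 = 4·23 + 7
23 = 3·7 + 2
7 = 3·2 + 1
2 = 2·1 + 0
gcd = 1, so the inverse exists. Back-substitute:
1 = 7 − 3·2
1 = −3·23 + 10·7
1 = 10·99 − 43·23
1 = −43·3488 + 1515·99
So 99·1515 ≡ 1 (mod 3488).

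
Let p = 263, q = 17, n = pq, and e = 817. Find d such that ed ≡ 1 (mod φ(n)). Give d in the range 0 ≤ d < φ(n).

3761

φ(n) = (p−1)(q−1) = 262·16 = 4192.
Need d with 817·d ≡ 1 (mod 4192). Apply the extended Euclidean algorithm:
4192 = 5*817 + 107
817 = 7*107 + 68
107 = 1*68 + 39
68 = 1*39 + 29
39 = 1*29 + 10
29 = 2*10 + 9
10 = 1*9 + 1
9 = 9*1 + 0
Back-substitute:
1 = 10 − 9
1 = −29 + 3·10
1 = 3·39 − 4·29
1 = −4·68 + 7·39
1 = 7·107 − 11·68
1 = −11·817 + 84·107
1 = 84·4192 − 431·817
So 817·(-431) ≡ 1 (mod 4192), hence d ≡ -431 ≡ 3761 (mod 4192).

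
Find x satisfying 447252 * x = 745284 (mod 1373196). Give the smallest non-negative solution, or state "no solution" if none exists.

67060

First find gcd(447252, 1373196):
1373196 = 3*447252 + 31440
447252 = 14*31440 + 7092
31440 = 4*7092 + 3072
7092 = 2*3072 + 948
3072 = 3*948 + 228
948 = 4*228 + 36
228 = 6*36 + 12
36 = 3*12 + 0
gcd = 12 and 12 | 745284, so solutions exist. Divide through by 12: 37271x ≡ 62107 (mod 114433).
Now find 37271⁻¹ mod 114433:
114433 = 3·37271 + 2620
37271 = 14·2620 + 591
2620 = 4·591 + 256
591 = 2·256 + 79
256 = 3·79 + 19
79 = 4·19 + 3
19 = 6·3 + 1
3 = 3·1 + 0
Back-substitute:
1 = 19 − 6·3
1 = −6·79 + 25·19
1 = 25·256 − 81·79
1 = −81·591 + 187·256
1 = 187·2620 − 829·591
1 = −829·37271 + 11793·2620
1 = 11793·114433 − 36208·37271
So 37271·(-36208) ≡ 1 (mod 114433), i.e. 37271⁻¹ ≡ 78225.
Then x ≡ 78225·62107 ≡ 67060 (mod 114433); the smallest non-negative solution is x = 67060.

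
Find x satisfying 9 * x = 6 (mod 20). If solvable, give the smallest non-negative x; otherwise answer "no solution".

First find gcd(9, 20):
20 = 2×9 + 2
9 = 4×2 + 1
2 = 2×1 + 0
gcd = 1, so a unique solution mod 20 exists.
Back-substitute for the Bézout coefficients:
1 = 9 − 4·2
1 = −4·20 + 9·9
So 9·(9) ≡ 1 (mod 20), giving 9⁻¹ ≡ 9.
x ≡ 9⁻¹·6 ≡ 9·6 ≡ 14 (mod 20).

14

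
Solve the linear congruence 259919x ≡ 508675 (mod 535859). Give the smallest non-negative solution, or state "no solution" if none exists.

First find gcd(259919, 535859):
535859 = 2·259919 + 16021
259919 = 16·16021 + 3583
16021 = 4·3583 + 1689
3583 = 2·1689 + 205
1689 = 8·205 + 49
205 = 4·49 + 9
49 = 5·9 + 4
9 = 2·4 + 1
4 = 4·1 + 0
gcd = 1, so a unique solution mod 535859 exists.
Back-substitute for the Bézout coefficients:
1 = 9 − 2·4
1 = −2·49 + 11·9
1 = 11·205 − 46·49
1 = −46·1689 + 379·205
1 = 379·3583 − 804·1689
1 = −804·16021 + 3595·3583
1 = 3595·259919 − 58324·16021
1 = −58324·535859 + 120243·259919
So 259919·(120243) ≡ 1 (mod 535859), giving 259919⁻¹ ≡ 120243.
x ≡ 259919⁻¹·508675 ≡ 120243·508675 ≡ 54188 (mod 535859).

54188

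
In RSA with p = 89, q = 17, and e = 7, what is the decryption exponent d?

φ(n) = (p−1)(q−1) = 88·16 = 1408.
Need d with 7·d ≡ 1 (mod 1408). Apply the extended Euclidean algorithm:
1408 = 201×7 + 1
7 = 7×1 + 0
Back-substitute:
1 = 1408 − 201·7
So 7·(-201) ≡ 1 (mod 1408), hence d ≡ -201 ≡ 1207 (mod 1408).

1207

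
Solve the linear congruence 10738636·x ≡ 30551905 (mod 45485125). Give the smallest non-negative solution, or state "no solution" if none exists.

First find gcd(10738636, 45485125):
45485125 = 4×10738636 + 2530581
10738636 = 4×2530581 + 616312
2530581 = 4×616312 + 65333
616312 = 9×65333 + 28315
65333 = 2×28315 + 8703
28315 = 3×8703 + 2206
8703 = 3×2206 + 2085
2206 = 1×2085 + 121
2085 = 17×121 + 28
121 = 4×28 + 9
28 = 3×9 + 1
9 = 9×1 + 0
gcd = 1, so a unique solution mod 45485125 exists.
Back-substitute for the Bézout coefficients:
1 = 28 − 3·9
1 = −3·121 + 13·28
1 = 13·2085 − 224·121
1 = −224·2206 + 237·2085
1 = 237·8703 − 935·2206
1 = −935·28315 + 3042·8703
1 = 3042·65333 − 7019·28315
1 = −7019·616312 + 66213·65333
1 = 66213·2530581 − 271871·616312
1 = −271871·10738636 + 1153697·2530581
1 = 1153697·45485125 − 4886659·10738636
So 10738636·(-4886659) ≡ 1 (mod 45485125), giving 10738636⁻¹ ≡ 40598466.
x ≡ 10738636⁻¹·30551905 ≡ 40598466·30551905 ≡ 39439730 (mod 45485125).

39439730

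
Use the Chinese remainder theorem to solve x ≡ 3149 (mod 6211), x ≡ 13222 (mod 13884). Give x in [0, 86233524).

Write x = 3149 + 6211·k. Then 6211·k ≡ 13222 − 3149 ≡ 10073 (mod 13884).
Need 6211⁻¹ mod 13884. Extended Euclid on (13884, 6211):
13884 = 2×6211 + 1462
6211 = 4×1462 + 363
1462 = 4×363 + 10
363 = 36×10 + 3
10 = 3×3 + 1
3 = 3×1 + 0
Back-substitute:
1 = 10 − 3·3
1 = −3·363 + 109·10
1 = 109·1462 − 439·363
1 = −439·6211 + 1865·1462
1 = 1865·13884 − 4169·6211
6211⁻¹ ≡ 9715 (mod 13884), so k ≡ 9715·10073 ≡ 4763 (mod 13884).
x = 3149 + 6211·4763 = 29586142.

29586142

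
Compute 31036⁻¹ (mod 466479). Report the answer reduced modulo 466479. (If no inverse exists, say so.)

Apply the Euclidean algorithm to 466479 and 31036:
466479 = 15×31036 + 939
31036 = 33×939 + 49
939 = 19×49 + 8
49 = 6×8 + 1
8 = 8×1 + 0
The gcd is 1. Working backward:
1 = 49 − 6·8
1 = −6·939 + 115·49
1 = 115·31036 − 3801·939
1 = −3801·466479 + 57130·31036
So 31036·57130 ≡ 1 (mod 466479).

57130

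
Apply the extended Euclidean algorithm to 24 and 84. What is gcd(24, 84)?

Apply Euclid's algorithm to 84 and 24:
84 = 3×24 + 12
24 = 2×12 + 0
gcd(24, 84) = 12.
Express as a combination:
12 = 84 − 3·24
So 12 = (1)·84 + (-3)·24.

12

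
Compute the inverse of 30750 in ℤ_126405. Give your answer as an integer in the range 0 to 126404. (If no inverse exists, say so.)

Compute gcd(30750, 126405):
126405 = 4×30750 + 3405
30750 = 9×3405 + 105
3405 = 32×105 + 45
105 = 2×45 + 15
45 = 3×15 + 0
gcd(30750, 126405) = 15 ≠ 1, so 30750 has no multiplicative inverse modulo 126405.

no inverse exists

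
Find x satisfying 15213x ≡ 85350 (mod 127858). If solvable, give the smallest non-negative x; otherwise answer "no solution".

116694

First find gcd(15213, 127858):
127858 = 8·15213 + 6154
15213 = 2·6154 + 2905
6154 = 2·2905 + 344
2905 = 8·344 + 153
344 = 2·153 + 38
153 = 4·38 + 1
38 = 38·1 + 0
gcd = 1, so a unique solution mod 127858 exists.
Back-substitute for the Bézout coefficients:
1 = 153 − 4·38
1 = −4·344 + 9·153
1 = 9·2905 − 76·344
1 = −76·6154 + 161·2905
1 = 161·15213 − 398·6154
1 = −398·127858 + 3345·15213
So 15213·(3345) ≡ 1 (mod 127858), giving 15213⁻¹ ≡ 3345.
x ≡ 15213⁻¹·85350 ≡ 3345·85350 ≡ 116694 (mod 127858).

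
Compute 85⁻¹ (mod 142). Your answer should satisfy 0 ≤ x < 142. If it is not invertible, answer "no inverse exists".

137

Run Euclid on (142, 85):
142 = 1*85 + 57
85 = 1*57 + 28
57 = 2*28 + 1
28 = 28*1 + 0
The gcd is 1. Working backward:
1 = 57 − 2·28
1 = −2·85 + 3·57
1 = 3·142 − 5·85
So 85·(-5) ≡ 1 (mod 142), and -5 ≡ 137 (mod 142).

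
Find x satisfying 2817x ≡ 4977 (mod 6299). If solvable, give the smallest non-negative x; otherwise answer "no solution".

First find gcd(2817, 6299):
6299 = 2×2817 + 665
2817 = 4×665 + 157
665 = 4×157 + 37
157 = 4×37 + 9
37 = 4×9 + 1
9 = 9×1 + 0
gcd = 1, so a unique solution mod 6299 exists.
Back-substitute for the Bézout coefficients:
1 = 37 − 4·9
1 = −4·157 + 17·37
1 = 17·665 − 72·157
1 = −72·2817 + 305·665
1 = 305·6299 − 682·2817
So 2817·(-682) ≡ 1 (mod 6299), giving 2817⁻¹ ≡ 5617.
x ≡ 2817⁻¹·4977 ≡ 5617·4977 ≡ 847 (mod 6299).

847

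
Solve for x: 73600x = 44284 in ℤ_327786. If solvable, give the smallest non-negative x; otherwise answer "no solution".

137644

First find gcd(73600, 327786):
327786 = 4·73600 + 33386
73600 = 2·33386 + 6828
33386 = 4·6828 + 6074
6828 = 1·6074 + 754
6074 = 8·754 + 42
754 = 17·42 + 40
42 = 1·40 + 2
40 = 20·2 + 0
gcd = 2 and 2 | 44284, so solutions exist. Divide through by 2: 36800x ≡ 22142 (mod 163893).
Now find 36800⁻¹ mod 163893:
163893 = 4×36800 + 16693
36800 = 2×16693 + 3414
16693 = 4×3414 + 3037
3414 = 1×3037 + 377
3037 = 8×377 + 21
377 = 17×21 + 20
21 = 1×20 + 1
20 = 20×1 + 0
Back-substitute:
1 = 21 − 20
1 = −377 + 18·21
1 = 18·3037 − 145·377
1 = −145·3414 + 163·3037
1 = 163·16693 − 797·3414
1 = −797·36800 + 1757·16693
1 = 1757·163893 − 7825·36800
So 36800·(-7825) ≡ 1 (mod 163893), i.e. 36800⁻¹ ≡ 156068.
Then x ≡ 156068·22142 ≡ 137644 (mod 163893); the smallest non-negative solution is x = 137644.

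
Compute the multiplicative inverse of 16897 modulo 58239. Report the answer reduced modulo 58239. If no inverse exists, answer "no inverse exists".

2878

Apply the Euclidean algorithm to 58239 and 16897:
58239 = 3·16897 + 7548
16897 = 2·7548 + 1801
7548 = 4·1801 + 344
1801 = 5·344 + 81
344 = 4·81 + 20
81 = 4·20 + 1
20 = 20·1 + 0
gcd = 1, so the inverse exists. Back-substitute:
1 = 81 − 4·20
1 = −4·344 + 17·81
1 = 17·1801 − 89·344
1 = −89·7548 + 373·1801
1 = 373·16897 − 835·7548
1 = −835·58239 + 2878·16897
So 16897·2878 ≡ 1 (mod 58239).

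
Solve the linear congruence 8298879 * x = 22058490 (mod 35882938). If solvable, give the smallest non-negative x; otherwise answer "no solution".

9421558

First find gcd(8298879, 35882938):
35882938 = 4·8298879 + 2687422
8298879 = 3·2687422 + 236613
2687422 = 11·236613 + 84679
236613 = 2·84679 + 67255
84679 = 1·67255 + 17424
67255 = 3·17424 + 14983
17424 = 1·14983 + 2441
14983 = 6·2441 + 337
2441 = 7·337 + 82
337 = 4·82 + 9
82 = 9·9 + 1
9 = 9·1 + 0
gcd = 1, so a unique solution mod 35882938 exists.
Back-substitute for the Bézout coefficients:
1 = 82 − 9·9
1 = −9·337 + 37·82
1 = 37·2441 − 268·337
1 = −268·14983 + 1645·2441
1 = 1645·17424 − 1913·14983
1 = −1913·67255 + 7384·17424
1 = 7384·84679 − 9297·67255
1 = −9297·236613 + 25978·84679
1 = 25978·2687422 − 295055·236613
1 = −295055·8298879 + 911143·2687422
1 = 911143·35882938 − 3939627·8298879
So 8298879·(-3939627) ≡ 1 (mod 35882938), giving 8298879⁻¹ ≡ 31943311.
x ≡ 8298879⁻¹·22058490 ≡ 31943311·22058490 ≡ 9421558 (mod 35882938).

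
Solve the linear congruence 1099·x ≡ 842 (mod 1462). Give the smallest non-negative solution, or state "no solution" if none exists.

1214

First find gcd(1099, 1462):
1462 = 1×1099 + 363
1099 = 3×363 + 10
363 = 36×10 + 3
10 = 3×3 + 1
3 = 3×1 + 0
gcd = 1, so a unique solution mod 1462 exists.
Back-substitute for the Bézout coefficients:
1 = 10 − 3·3
1 = −3·363 + 109·10
1 = 109·1099 − 330·363
1 = −330·1462 + 439·1099
So 1099·(439) ≡ 1 (mod 1462), giving 1099⁻¹ ≡ 439.
x ≡ 1099⁻¹·842 ≡ 439·842 ≡ 1214 (mod 1462).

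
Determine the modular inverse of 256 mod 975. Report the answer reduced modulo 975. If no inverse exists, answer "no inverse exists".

Apply the Euclidean algorithm to 975 and 256:
975 = 3·256 + 207
256 = 1·207 + 49
207 = 4·49 + 11
49 = 4·11 + 5
11 = 2·5 + 1
5 = 5·1 + 0
gcd = 1, so the inverse exists. Back-substitute:
1 = 11 − 2·5
1 = −2·49 + 9·11
1 = 9·207 − 38·49
1 = −38·256 + 47·207
1 = 47·975 − 179·256
So 256·(-179) ≡ 1 (mod 975), and -179 ≡ 796 (mod 975).

796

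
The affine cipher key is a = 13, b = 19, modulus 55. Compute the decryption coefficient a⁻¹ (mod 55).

Run Euclid on (55, 13):
55 = 4·13 + 3
13 = 4·3 + 1
3 = 3·1 + 0
Since gcd(13, 55) = 1, back-substitute to write 1 as a combination:
1 = 13 − 4·3
1 = −4·55 + 17·13
So 13·17 ≡ 1 (mod 55).

17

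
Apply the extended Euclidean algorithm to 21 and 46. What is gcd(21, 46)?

Apply Euclid's algorithm to 46 and 21:
46 = 2*21 + 4
21 = 5*4 + 1
4 = 4*1 + 0
gcd(21, 46) = 1.
Back-substituting:
1 = 21 − 5·4
1 = −5·46 + 11·21
So 1 = (-5)·46 + (11)·21.

1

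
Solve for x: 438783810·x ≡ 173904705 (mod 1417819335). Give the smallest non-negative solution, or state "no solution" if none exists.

76221074

First find gcd(438783810, 1417819335):
1417819335 = 3*438783810 + 101467905
438783810 = 4*101467905 + 32912190
101467905 = 3*32912190 + 2731335
32912190 = 12*2731335 + 136170
2731335 = 20*136170 + 7935
136170 = 17*7935 + 1275
7935 = 6*1275 + 285
1275 = 4*285 + 135
285 = 2*135 + 15
135 = 9*15 + 0
gcd = 15 and 15 | 173904705, so solutions exist. Divide through by 15: 29252254x ≡ 11593647 (mod 94521289).
Now find 29252254⁻¹ mod 94521289:
94521289 = 3·29252254 + 6764527
29252254 = 4·6764527 + 2194146
6764527 = 3·2194146 + 182089
2194146 = 12·182089 + 9078
182089 = 20·9078 + 529
9078 = 17·529 + 85
529 = 6·85 + 19
85 = 4·19 + 9
19 = 2·9 + 1
9 = 9·1 + 0
Back-substitute:
1 = 19 − 2·9
1 = −2·85 + 9·19
1 = 9·529 − 56·85
1 = −56·9078 + 961·529
1 = 961·182089 − 19276·9078
1 = −19276·2194146 + 232273·182089
1 = 232273·6764527 − 716095·2194146
1 = −716095·29252254 + 3096653·6764527
1 = 3096653·94521289 − 10006054·29252254
So 29252254·(-10006054) ≡ 1 (mod 94521289), i.e. 29252254⁻¹ ≡ 84515235.
Then x ≡ 84515235·11593647 ≡ 76221074 (mod 94521289); the smallest non-negative solution is x = 76221074.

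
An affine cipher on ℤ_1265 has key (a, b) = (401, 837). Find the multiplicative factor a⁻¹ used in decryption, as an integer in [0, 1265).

306

Extended Euclidean algorithm:
1265 = 3×401 + 62
401 = 6×62 + 29
62 = 2×29 + 4
29 = 7×4 + 1
4 = 4×1 + 0
gcd = 1, so the inverse exists. Back-substitute:
1 = 29 − 7·4
1 = −7·62 + 15·29
1 = 15·401 − 97·62
1 = −97·1265 + 306·401
So 401·306 ≡ 1 (mod 1265).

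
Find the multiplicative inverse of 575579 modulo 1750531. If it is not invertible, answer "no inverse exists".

gcd(1750531, 575579) by repeated division:
1750531 = 3×575579 + 23794
575579 = 24×23794 + 4523
23794 = 5×4523 + 1179
4523 = 3×1179 + 986
1179 = 1×986 + 193
986 = 5×193 + 21
193 = 9×21 + 4
21 = 5×4 + 1
4 = 4×1 + 0
gcd = 1, so the inverse exists. Back-substitute:
1 = 21 − 5·4
1 = −5·193 + 46·21
1 = 46·986 − 235·193
1 = −235·1179 + 281·986
1 = 281·4523 − 1078·1179
1 = −1078·23794 + 5671·4523
1 = 5671·575579 − 137182·23794
1 = −137182·1750531 + 417217·575579
So 575579·417217 ≡ 1 (mod 1750531).

417217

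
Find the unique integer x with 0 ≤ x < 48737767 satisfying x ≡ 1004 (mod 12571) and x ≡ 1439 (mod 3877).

8561855

Write x = 1004 + 12571·k. Then 12571·k ≡ 1439 − 1004 ≡ 435 (mod 3877).
Need 12571⁻¹ mod 3877. Extended Euclid on (3877, 940):
3877 = 4×940 + 117
940 = 8×117 + 4
117 = 29×4 + 1
4 = 4×1 + 0
Back-substitute:
1 = 117 − 29·4
1 = −29·940 + 233·117
1 = 233·3877 − 961·940
12571⁻¹ ≡ 2916 (mod 3877), so k ≡ 2916·435 ≡ 681 (mod 3877).
x = 1004 + 12571·681 = 8561855.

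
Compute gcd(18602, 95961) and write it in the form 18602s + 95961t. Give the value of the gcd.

Euclidean algorithm:
95961 = 5·18602 + 2951
18602 = 6·2951 + 896
2951 = 3·896 + 263
896 = 3·263 + 107
263 = 2·107 + 49
107 = 2·49 + 9
49 = 5·9 + 4
9 = 2·4 + 1
4 = 4·1 + 0
gcd(18602, 95961) = 1.
Express as a combination:
1 = 9 − 2·4
1 = −2·49 + 11·9
1 = 11·107 − 24·49
1 = −24·263 + 59·107
1 = 59·896 − 201·263
1 = −201·2951 + 662·896
1 = 662·18602 − 4173·2951
1 = −4173·95961 + 21527·18602
So 1 = (-4173)·95961 + (21527)·18602.

1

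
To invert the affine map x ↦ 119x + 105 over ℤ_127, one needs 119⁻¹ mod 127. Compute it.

Apply the Euclidean algorithm to 127 and 119:
127 = 1·119 + 8
119 = 14·8 + 7
8 = 1·7 + 1
7 = 7·1 + 0
gcd = 1, so the inverse exists. Back-substitute:
1 = 8 − 7
1 = −119 + 15·8
1 = 15·127 − 16·119
Thus 119·(-16) ≡ 1 (mod 127); reducing, -16 mod 127 = 111.

111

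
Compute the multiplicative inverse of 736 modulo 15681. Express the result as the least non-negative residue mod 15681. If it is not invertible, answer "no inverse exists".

Apply the Euclidean algorithm to 15681 and 736:
15681 = 21·736 + 225
736 = 3·225 + 61
225 = 3·61 + 42
61 = 1·42 + 19
42 = 2·19 + 4
19 = 4·4 + 3
4 = 1·3 + 1
3 = 3·1 + 0
The gcd is 1. Working backward:
1 = 4 − 3
1 = −19 + 5·4
1 = 5·42 − 11·19
1 = −11·61 + 16·42
1 = 16·225 − 59·61
1 = −59·736 + 193·225
1 = 193·15681 − 4112·736
Hence 736⁻¹ ≡ -4112 ≡ 11569 (mod 15681).

11569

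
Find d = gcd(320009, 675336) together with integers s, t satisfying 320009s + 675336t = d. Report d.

Apply Euclid's algorithm to 675336 and 320009:
675336 = 2×320009 + 35318
320009 = 9×35318 + 2147
35318 = 16×2147 + 966
2147 = 2×966 + 215
966 = 4×215 + 106
215 = 2×106 + 3
106 = 35×3 + 1
3 = 3×1 + 0
gcd(320009, 675336) = 1.
Working backward:
1 = 106 − 35·3
1 = −35·215 + 71·106
1 = 71·966 − 319·215
1 = −319·2147 + 709·966
1 = 709·35318 − 11663·2147
1 = −11663·320009 + 105676·35318
1 = 105676·675336 − 223015·320009
So 1 = (105676)·675336 + (-223015)·320009.

1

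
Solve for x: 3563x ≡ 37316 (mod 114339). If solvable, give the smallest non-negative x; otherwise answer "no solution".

First find gcd(3563, 114339):
114339 = 32·3563 + 323
3563 = 11·323 + 10
323 = 32·10 + 3
10 = 3·3 + 1
3 = 3·1 + 0
gcd = 1, so a unique solution mod 114339 exists.
Back-substitute for the Bézout coefficients:
1 = 10 − 3·3
1 = −3·323 + 97·10
1 = 97·3563 − 1070·323
1 = −1070·114339 + 34337·3563
So 3563·(34337) ≡ 1 (mod 114339), giving 3563⁻¹ ≡ 34337.
x ≡ 3563⁻¹·37316 ≡ 34337·37316 ≡ 36658 (mod 114339).

36658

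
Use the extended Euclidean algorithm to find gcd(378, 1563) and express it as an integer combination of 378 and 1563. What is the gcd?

Apply Euclid's algorithm to 1563 and 378:
1563 = 4·378 + 51
378 = 7·51 + 21
51 = 2·21 + 9
21 = 2·9 + 3
9 = 3·3 + 0
gcd(378, 1563) = 3.
Back-substituting:
3 = 21 − 2·9
3 = −2·51 + 5·21
3 = 5·378 − 37·51
3 = −37·1563 + 153·378
So 3 = (-37)·1563 + (153)·378.

3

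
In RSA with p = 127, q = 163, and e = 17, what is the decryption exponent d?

φ(n) = (p−1)(q−1) = 126·162 = 20412.
Need d with 17·d ≡ 1 (mod 20412). Apply the extended Euclidean algorithm:
20412 = 1200×17 + 12
17 = 1×12 + 5
12 = 2×5 + 2
5 = 2×2 + 1
2 = 2×1 + 0
Back-substitute:
1 = 5 − 2·2
1 = −2·12 + 5·5
1 = 5·17 − 7·12
1 = −7·20412 + 8405·17
So 17·8405 ≡ 1 (mod 20412), hence d = 8405.

8405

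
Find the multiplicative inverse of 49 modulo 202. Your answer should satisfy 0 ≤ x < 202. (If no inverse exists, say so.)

33

Extended Euclidean algorithm:
202 = 4·49 + 6
49 = 8·6 + 1
6 = 6·1 + 0
The gcd is 1. Working backward:
1 = 49 − 8·6
1 = −8·202 + 33·49
So 49·33 ≡ 1 (mod 202).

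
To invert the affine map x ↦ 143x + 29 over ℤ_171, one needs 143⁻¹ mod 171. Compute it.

Run Euclid on (171, 143):
171 = 1*143 + 28
143 = 5*28 + 3
28 = 9*3 + 1
3 = 3*1 + 0
gcd = 1, so the inverse exists. Back-substitute:
1 = 28 − 9·3
1 = −9·143 + 46·28
1 = 46·171 − 55·143
Thus 143·(-55) ≡ 1 (mod 171); reducing, -55 mod 171 = 116.

116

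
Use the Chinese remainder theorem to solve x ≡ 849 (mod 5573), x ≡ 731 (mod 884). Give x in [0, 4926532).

346375

Write x = 849 + 5573·k. Then 5573·k ≡ 731 − 849 ≡ 766 (mod 884).
Need 5573⁻¹ mod 884. Extended Euclid on (884, 269):
884 = 3·269 + 77
269 = 3·77 + 38
77 = 2·38 + 1
38 = 38·1 + 0
Back-substitute:
1 = 77 − 2·38
1 = −2·269 + 7·77
1 = 7·884 − 23·269
5573⁻¹ ≡ 861 (mod 884), so k ≡ 861·766 ≡ 62 (mod 884).
x = 849 + 5573·62 = 346375.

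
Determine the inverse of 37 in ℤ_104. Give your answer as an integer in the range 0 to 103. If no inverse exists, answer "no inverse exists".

gcd(104, 37) by repeated division:
104 = 2*37 + 30
37 = 1*30 + 7
30 = 4*7 + 2
7 = 3*2 + 1
2 = 2*1 + 0
Since gcd(37, 104) = 1, back-substitute to write 1 as a combination:
1 = 7 − 3·2
1 = −3·30 + 13·7
1 = 13·37 − 16·30
1 = −16·104 + 45·37
So 37·45 ≡ 1 (mod 104).

45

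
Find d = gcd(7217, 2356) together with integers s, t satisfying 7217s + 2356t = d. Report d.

Repeated division:
7217 = 3·2356 + 149
2356 = 15·149 + 121
149 = 1·121 + 28
121 = 4·28 + 9
28 = 3·9 + 1
9 = 9·1 + 0
gcd(7217, 2356) = 1.
Express as a combination:
1 = 28 − 3·9
1 = −3·121 + 13·28
1 = 13·149 − 16·121
1 = −16·2356 + 253·149
1 = 253·7217 − 775·2356
So 1 = (253)·7217 + (-775)·2356.

1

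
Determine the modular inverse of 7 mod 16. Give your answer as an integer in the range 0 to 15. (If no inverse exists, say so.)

7

gcd(16, 7) by repeated division:
16 = 2*7 + 2
7 = 3*2 + 1
2 = 2*1 + 0
Since gcd(7, 16) = 1, back-substitute to write 1 as a combination:
1 = 7 − 3·2
1 = −3·16 + 7·7
So 7·7 ≡ 1 (mod 16).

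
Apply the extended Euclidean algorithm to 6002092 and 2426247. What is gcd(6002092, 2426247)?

1

Repeated division:
6002092 = 2×2426247 + 1149598
2426247 = 2×1149598 + 127051
1149598 = 9×127051 + 6139
127051 = 20×6139 + 4271
6139 = 1×4271 + 1868
4271 = 2×1868 + 535
1868 = 3×535 + 263
535 = 2×263 + 9
263 = 29×9 + 2
9 = 4×2 + 1
2 = 2×1 + 0
gcd(6002092, 2426247) = 1.
Working backward:
1 = 9 − 4·2
1 = −4·263 + 117·9
1 = 117·535 − 238·263
1 = −238·1868 + 831·535
1 = 831·4271 − 1900·1868
1 = −1900·6139 + 2731·4271
1 = 2731·127051 − 56520·6139
1 = −56520·1149598 + 511411·127051
1 = 511411·2426247 − 1079342·1149598
1 = −1079342·6002092 + 2670095·2426247
So 1 = (-1079342)·6002092 + (2670095)·2426247.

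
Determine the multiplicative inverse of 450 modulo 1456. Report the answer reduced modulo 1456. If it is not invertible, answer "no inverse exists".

no inverse exists

Compute gcd(450, 1456):
1456 = 3×450 + 106
450 = 4×106 + 26
106 = 4×26 + 2
26 = 13×2 + 0
The gcd is 2, not 1, hence no inverse exists.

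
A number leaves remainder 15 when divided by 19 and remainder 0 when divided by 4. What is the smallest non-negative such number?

Write x = 15 + 19·k. Then 19·k ≡ 0 − 15 ≡ 1 (mod 4).
Need 19⁻¹ mod 4. Extended Euclid on (4, 3):
4 = 1*3 + 1
3 = 3*1 + 0
Back-substitute:
1 = 4 − 3
19⁻¹ ≡ 3 (mod 4), so k ≡ 3·1 ≡ 3 (mod 4).
x = 15 + 19·3 = 72.

72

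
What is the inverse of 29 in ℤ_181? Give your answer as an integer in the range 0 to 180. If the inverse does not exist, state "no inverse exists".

25

Apply the Euclidean algorithm to 181 and 29:
181 = 6·29 + 7
29 = 4·7 + 1
7 = 7·1 + 0
The gcd is 1. Working backward:
1 = 29 − 4·7
1 = −4·181 + 25·29
So 29·25 ≡ 1 (mod 181).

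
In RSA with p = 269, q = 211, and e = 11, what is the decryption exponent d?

φ(n) = (p−1)(q−1) = 268·210 = 56280.
Need d with 11·d ≡ 1 (mod 56280). Apply the extended Euclidean algorithm:
56280 = 5116·11 + 4
11 = 2·4 + 3
4 = 1·3 + 1
3 = 3·1 + 0
Back-substitute:
1 = 4 − 3
1 = −11 + 3·4
1 = 3·56280 − 15349·11
So 11·(-15349) ≡ 1 (mod 56280), hence d ≡ -15349 ≡ 40931 (mod 56280).

40931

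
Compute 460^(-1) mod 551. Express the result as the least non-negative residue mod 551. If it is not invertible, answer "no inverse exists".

Extended Euclidean algorithm:
551 = 1×460 + 91
460 = 5×91 + 5
91 = 18×5 + 1
5 = 5×1 + 0
Since gcd(460, 551) = 1, back-substitute to write 1 as a combination:
1 = 91 − 18·5
1 = −18·460 + 91·91
1 = 91·551 − 109·460
So 460·(-109) ≡ 1 (mod 551), and -109 ≡ 442 (mod 551).

442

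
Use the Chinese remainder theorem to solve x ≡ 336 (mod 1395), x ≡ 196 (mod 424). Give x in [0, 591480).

Write x = 336 + 1395·k. Then 1395·k ≡ 196 − 336 ≡ 284 (mod 424).
Need 1395⁻¹ mod 424. Extended Euclid on (424, 123):
424 = 3·123 + 55
123 = 2·55 + 13
55 = 4·13 + 3
13 = 4·3 + 1
3 = 3·1 + 0
Back-substitute:
1 = 13 − 4·3
1 = −4·55 + 17·13
1 = 17·123 − 38·55
1 = −38·424 + 131·123
1395⁻¹ ≡ 131 (mod 424), so k ≡ 131·284 ≡ 316 (mod 424).
x = 336 + 1395·316 = 441156.

441156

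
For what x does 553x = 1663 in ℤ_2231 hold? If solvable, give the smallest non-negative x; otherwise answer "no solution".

237

First find gcd(553, 2231):
2231 = 4*553 + 19
553 = 29*19 + 2
19 = 9*2 + 1
2 = 2*1 + 0
gcd = 1, so a unique solution mod 2231 exists.
Back-substitute for the Bézout coefficients:
1 = 19 − 9·2
1 = −9·553 + 262·19
1 = 262·2231 − 1057·553
So 553·(-1057) ≡ 1 (mod 2231), giving 553⁻¹ ≡ 1174.
x ≡ 553⁻¹·1663 ≡ 1174·1663 ≡ 237 (mod 2231).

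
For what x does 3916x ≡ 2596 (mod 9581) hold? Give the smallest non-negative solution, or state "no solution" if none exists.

First find gcd(3916, 9581):
9581 = 2*3916 + 1749
3916 = 2*1749 + 418
1749 = 4*418 + 77
418 = 5*77 + 33
77 = 2*33 + 11
33 = 3*11 + 0
gcd = 11 and 11 | 2596, so solutions exist. Divide through by 11: 356x ≡ 236 (mod 871).
Now find 356⁻¹ mod 871:
871 = 2·356 + 159
356 = 2·159 + 38
159 = 4·38 + 7
38 = 5·7 + 3
7 = 2·3 + 1
3 = 3·1 + 0
Back-substitute:
1 = 7 − 2·3
1 = −2·38 + 11·7
1 = 11·159 − 46·38
1 = −46·356 + 103·159
1 = 103·871 − 252·356
So 356·(-252) ≡ 1 (mod 871), i.e. 356⁻¹ ≡ 619.
Then x ≡ 619·236 ≡ 627 (mod 871); the smallest non-negative solution is x = 627.

627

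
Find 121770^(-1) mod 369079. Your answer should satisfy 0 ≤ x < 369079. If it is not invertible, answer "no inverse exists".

283003

Run Euclid on (369079, 121770):
369079 = 3·121770 + 3769
121770 = 32·3769 + 1162
3769 = 3·1162 + 283
1162 = 4·283 + 30
283 = 9·30 + 13
30 = 2·13 + 4
13 = 3·4 + 1
4 = 4·1 + 0
Since gcd(121770, 369079) = 1, back-substitute to write 1 as a combination:
1 = 13 − 3·4
1 = −3·30 + 7·13
1 = 7·283 − 66·30
1 = −66·1162 + 271·283
1 = 271·3769 − 879·1162
1 = −879·121770 + 28399·3769
1 = 28399·369079 − 86076·121770
Thus 121770·(-86076) ≡ 1 (mod 369079); reducing, -86076 mod 369079 = 283003.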